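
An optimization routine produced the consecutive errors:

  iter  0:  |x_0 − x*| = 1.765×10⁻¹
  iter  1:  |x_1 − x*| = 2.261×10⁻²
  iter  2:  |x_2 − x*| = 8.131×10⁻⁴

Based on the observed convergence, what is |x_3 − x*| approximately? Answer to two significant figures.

First estimate the order: p ≈ ln(|x_2 − x*|/|x_1 − x*|) / ln(|x_1 − x*|/|x_0 − x*|) = ln(8.131×10⁻⁴/2.261×10⁻²)/ln(2.261×10⁻²/1.765×10⁻¹) = ln(0.035962)/ln(0.128102) ≈ 1.6182.
Then |x_3 − x*| ≈ |x_2 − x*|·(|x_2 − x*|/|x_1 − x*|)^p = 8.131×10⁻⁴·(0.035962)^1.6182 = 8.131×10⁻⁴·0.00460327 ≈ 3.743e-06.

3.7e-6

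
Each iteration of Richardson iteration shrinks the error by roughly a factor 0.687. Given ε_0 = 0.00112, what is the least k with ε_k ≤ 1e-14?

68

After k steps, ε_k ≈ 0.00112·0.687^k.
Need 0.687^k ≤ 1e-14/0.00112 = 8.92857e-12.
k ≥ ln(8.92857e-12)/ln(0.687) = -25.4418/-0.37542 = 67.769.
Smallest integer k = 68.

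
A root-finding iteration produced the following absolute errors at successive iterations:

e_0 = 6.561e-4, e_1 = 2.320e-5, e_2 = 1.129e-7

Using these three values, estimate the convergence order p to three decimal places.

p ≈ ln(e_2/e_1) / ln(e_1/e_0)
  = ln(1.129e-7/2.320e-5) / ln(2.320e-5/6.561e-4)
  = ln(0.00486638) / ln(0.0353605)
  = -5.325405 / -3.342160 ≈ 1.593402

1.593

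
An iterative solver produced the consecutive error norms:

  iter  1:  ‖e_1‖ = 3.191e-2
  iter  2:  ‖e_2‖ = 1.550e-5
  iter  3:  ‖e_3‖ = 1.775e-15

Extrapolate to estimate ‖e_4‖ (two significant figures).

First estimate the order: p ≈ ln(‖e_3‖/‖e_2‖) / ln(‖e_2‖/‖e_1‖) = ln(1.775e-15/1.550e-5)/ln(1.550e-5/3.191e-2) = ln(1.14516e-10)/ln(0.000485741) ≈ 3.0001.
Then ‖e_4‖ ≈ ‖e_3‖·(‖e_3‖/‖e_2‖)^p = 1.775e-15·(1.14516e-10)^3.0001 = 1.775e-15·1.49832e-30 ≈ 2.66e-45.

2.7e-45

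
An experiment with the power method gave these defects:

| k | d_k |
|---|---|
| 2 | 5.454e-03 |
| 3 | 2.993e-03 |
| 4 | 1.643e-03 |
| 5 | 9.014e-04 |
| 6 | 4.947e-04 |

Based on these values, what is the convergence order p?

1

Consecutive ratios: d_6/d_5 = 4.947e-04/9.014e-04 = 0.548813, d_5/d_4 = 9.014e-04/1.643e-03 = 0.548631.
p ≈ ln(0.548813)/ln(0.548631) = -0.6000/-0.6003 ≈ 1.00.
So the convergence is linear (order 1).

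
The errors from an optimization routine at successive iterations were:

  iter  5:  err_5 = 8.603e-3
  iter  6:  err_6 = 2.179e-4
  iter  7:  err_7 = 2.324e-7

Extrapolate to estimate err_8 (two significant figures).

6.8e-13

First estimate the order: p ≈ ln(err_7/err_6) / ln(err_6/err_5) = ln(2.324e-7/2.179e-4)/ln(2.179e-4/8.603e-3) = ln(0.00106654)/ln(0.0253284) ≈ 1.8617.
Then err_8 ≈ err_7·(err_7/err_6)^p = 2.324e-7·(0.00106654)^1.8617 = 2.324e-7·2.93079e-06 ≈ 6.811e-13.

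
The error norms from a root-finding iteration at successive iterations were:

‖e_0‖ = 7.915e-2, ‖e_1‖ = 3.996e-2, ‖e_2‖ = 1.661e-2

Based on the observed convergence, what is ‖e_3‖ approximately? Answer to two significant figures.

5.4e-3

First estimate the order: p ≈ ln(‖e_2‖/‖e_1‖) / ln(‖e_1‖/‖e_0‖) = ln(1.661e-2/3.996e-2)/ln(3.996e-2/7.915e-2) = ln(0.415666)/ln(0.504864) ≈ 1.2844.
Then ‖e_3‖ ≈ ‖e_2‖·(‖e_2‖/‖e_1‖)^p = 1.661e-2·(0.415666)^1.2844 = 1.661e-2·0.323829 ≈ 0.005379.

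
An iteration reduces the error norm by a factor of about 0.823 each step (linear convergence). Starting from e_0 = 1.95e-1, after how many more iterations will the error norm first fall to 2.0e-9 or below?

After k steps, e_k ≈ 1.95e-1·0.823^k.
Need 0.823^k ≤ 2.0e-9/1.95e-1 = 1.02564e-08.
k ≥ ln(1.02564e-08)/ln(0.823) = -18.3954/-0.19480 = 94.432.
Smallest integer k = 95.

95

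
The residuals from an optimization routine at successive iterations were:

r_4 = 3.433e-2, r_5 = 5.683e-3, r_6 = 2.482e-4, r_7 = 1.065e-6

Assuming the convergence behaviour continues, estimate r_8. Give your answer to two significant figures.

First estimate the order: p ≈ ln(r_7/r_6) / ln(r_6/r_5) = ln(1.065e-6/2.482e-4)/ln(2.482e-4/5.683e-3) = ln(0.00429089)/ln(0.0436741) ≈ 1.7411.
Then r_8 ≈ r_7·(r_7/r_6)^p = 1.065e-6·(0.00429089)^1.7411 = 1.065e-6·7.55141e-05 ≈ 8.042e-11.

8.0e-11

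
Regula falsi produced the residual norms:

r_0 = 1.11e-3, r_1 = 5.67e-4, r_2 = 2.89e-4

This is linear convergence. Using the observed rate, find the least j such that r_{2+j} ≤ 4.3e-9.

17

Rate ρ ≈ r_2/r_1 = 2.89e-4/5.67e-4 = 0.5097.
After j more steps, r_{2+j} ≈ 2.89e-4·ρ^j; need ρ^j ≤ 4.3e-9/2.89e-4 = 1.48789e-05.
j ≥ ln(1.48789e-05)/ln(0.5097) = -11.1156/-0.67393 = 16.494.
So 17 more iterations are needed.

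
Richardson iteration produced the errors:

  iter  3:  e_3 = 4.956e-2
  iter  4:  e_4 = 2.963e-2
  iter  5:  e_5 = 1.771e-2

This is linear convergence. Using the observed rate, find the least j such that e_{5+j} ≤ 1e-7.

24

Rate ρ ≈ e_5/e_4 = 1.771e-2/2.963e-2 = 0.5977.
After j more steps, e_{5+j} ≈ 1.771e-2·ρ^j; need ρ^j ≤ 1e-7/1.771e-2 = 5.64653e-06.
j ≥ ln(5.64653e-06)/ln(0.5977) = -12.0845/-0.51467 = 23.480.
So 24 more iterations are needed.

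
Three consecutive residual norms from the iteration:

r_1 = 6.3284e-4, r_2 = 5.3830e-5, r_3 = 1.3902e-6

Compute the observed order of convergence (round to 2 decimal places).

1.48

p ≈ ln(r_3/r_2) / ln(r_2/r_1)
  = ln(1.3902e-6/5.3830e-5) / ln(5.3830e-5/6.3284e-4)
  = ln(0.0258257) / ln(0.085061)
  = -3.65639 / -2.46439 ≈ 1.48369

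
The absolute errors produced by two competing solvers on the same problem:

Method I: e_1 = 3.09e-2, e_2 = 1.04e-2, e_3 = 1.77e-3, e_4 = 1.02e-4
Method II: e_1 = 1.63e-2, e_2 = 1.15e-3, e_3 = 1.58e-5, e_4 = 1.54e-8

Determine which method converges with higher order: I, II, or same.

same

Method I: p ≈ ln(1.02e-4/1.77e-3)/ln(1.77e-3/1.04e-2) ≈ 1.61.
Method II: p ≈ ln(1.54e-8/1.58e-5)/ln(1.58e-5/1.15e-3) ≈ 1.62.
Both orders ≈ 1.6 — effectively the same.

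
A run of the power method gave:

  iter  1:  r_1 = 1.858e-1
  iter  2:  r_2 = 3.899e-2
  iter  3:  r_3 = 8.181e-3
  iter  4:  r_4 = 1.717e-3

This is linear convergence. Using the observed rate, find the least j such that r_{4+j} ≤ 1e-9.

10

Rate ρ ≈ r_4/r_3 = 1.717e-3/8.181e-3 = 0.2099.
After j more steps, r_{4+j} ≈ 1.717e-3·ρ^j; need ρ^j ≤ 1e-9/1.717e-3 = 5.82411e-07.
j ≥ ln(5.82411e-07)/ln(0.2099) = -14.3561/-1.56112 = 9.196.
So 10 more iterations are needed.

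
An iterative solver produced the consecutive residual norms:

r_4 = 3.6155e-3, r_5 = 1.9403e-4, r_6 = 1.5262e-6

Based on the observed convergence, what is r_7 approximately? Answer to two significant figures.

5.0e-10

First estimate the order: p ≈ ln(r_6/r_5) / ln(r_5/r_4) = ln(1.5262e-6/1.9403e-4)/ln(1.9403e-4/3.6155e-3) = ln(0.00786579)/ln(0.0536662) ≈ 1.6565.
Then r_7 ≈ r_6·(r_6/r_5)^p = 1.5262e-6·(0.00786579)^1.6565 = 1.5262e-6·0.000326811 ≈ 4.988e-10.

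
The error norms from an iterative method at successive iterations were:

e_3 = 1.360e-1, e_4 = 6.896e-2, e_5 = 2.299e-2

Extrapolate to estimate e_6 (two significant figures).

First estimate the order: p ≈ ln(e_5/e_4) / ln(e_4/e_3) = ln(2.299e-2/6.896e-2)/ln(6.896e-2/1.360e-1) = ln(0.333382)/ln(0.507059) ≈ 1.6175.
Then e_6 ≈ e_5·(e_5/e_4)^p = 2.299e-2·(0.333382)^1.6175 = 2.299e-2·0.169184 ≈ 0.00389.

3.9e-3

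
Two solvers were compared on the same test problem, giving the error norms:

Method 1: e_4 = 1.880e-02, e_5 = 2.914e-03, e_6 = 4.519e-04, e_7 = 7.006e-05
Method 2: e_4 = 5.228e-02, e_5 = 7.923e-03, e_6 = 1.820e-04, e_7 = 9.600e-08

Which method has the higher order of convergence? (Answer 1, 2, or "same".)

2

Method 1: p ≈ ln(7.006e-05/4.519e-04)/ln(4.519e-04/2.914e-03) ≈ 1.00.
Method 2: p ≈ ln(9.600e-08/1.820e-04)/ln(1.820e-04/7.923e-03) ≈ 2.00.
Method 2 has the higher order (≈2.0 vs ≈1.0).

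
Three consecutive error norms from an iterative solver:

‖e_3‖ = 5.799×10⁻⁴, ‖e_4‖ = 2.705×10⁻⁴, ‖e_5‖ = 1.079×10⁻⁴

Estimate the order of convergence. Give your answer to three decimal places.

1.205

p ≈ ln(‖e_5‖/‖e_4‖) / ln(‖e_4‖/‖e_3‖)
  = ln(1.079×10⁻⁴/2.705×10⁻⁴) / ln(2.705×10⁻⁴/5.799×10⁻⁴)
  = ln(0.398891) / ln(0.46646)
  = -0.919067 / -0.762583 ≈ 1.205203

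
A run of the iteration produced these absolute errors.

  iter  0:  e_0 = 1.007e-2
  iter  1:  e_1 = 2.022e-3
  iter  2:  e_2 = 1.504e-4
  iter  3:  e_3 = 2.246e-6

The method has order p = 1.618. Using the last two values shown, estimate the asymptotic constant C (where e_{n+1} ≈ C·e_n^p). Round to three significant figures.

C ≈ e_3 / e_2^1.618
  = 2.246e-6 / (1.504e-4)^1.618
  = 2.246e-6 / 6.5281e-07 ≈ 3.4405

3.44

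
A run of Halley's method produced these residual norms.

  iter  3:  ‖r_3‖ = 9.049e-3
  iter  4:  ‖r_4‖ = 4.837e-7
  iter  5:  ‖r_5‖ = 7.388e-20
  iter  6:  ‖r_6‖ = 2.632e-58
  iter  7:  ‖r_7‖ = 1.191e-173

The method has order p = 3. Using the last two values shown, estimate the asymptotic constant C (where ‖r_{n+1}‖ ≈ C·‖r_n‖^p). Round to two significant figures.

C ≈ ‖r_7‖ / ‖r_6‖^3
  = 1.191e-173 / (2.632e-58)^3
  = 1.191e-173 / 1.8233e-173 ≈ 0.65321

0.65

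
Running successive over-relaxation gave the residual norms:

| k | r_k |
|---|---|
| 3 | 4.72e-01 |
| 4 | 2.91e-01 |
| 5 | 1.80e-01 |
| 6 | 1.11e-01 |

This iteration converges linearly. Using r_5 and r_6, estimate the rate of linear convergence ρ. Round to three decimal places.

0.617

ρ ≈ r_6/r_5 = 1.11e-01/1.80e-01 = 0.61667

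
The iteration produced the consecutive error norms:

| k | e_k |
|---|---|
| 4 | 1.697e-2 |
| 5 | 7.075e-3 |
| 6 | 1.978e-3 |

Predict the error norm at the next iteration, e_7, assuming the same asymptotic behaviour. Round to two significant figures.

First estimate the order: p ≈ ln(e_6/e_5) / ln(e_5/e_4) = ln(1.978e-3/7.075e-3)/ln(7.075e-3/1.697e-2) = ln(0.279576)/ln(0.416912) ≈ 1.4567.
Then e_7 ≈ e_6·(e_6/e_5)^p = 1.978e-3·(0.279576)^1.4567 = 1.978e-3·0.156213 ≈ 0.000309.

3.1e-4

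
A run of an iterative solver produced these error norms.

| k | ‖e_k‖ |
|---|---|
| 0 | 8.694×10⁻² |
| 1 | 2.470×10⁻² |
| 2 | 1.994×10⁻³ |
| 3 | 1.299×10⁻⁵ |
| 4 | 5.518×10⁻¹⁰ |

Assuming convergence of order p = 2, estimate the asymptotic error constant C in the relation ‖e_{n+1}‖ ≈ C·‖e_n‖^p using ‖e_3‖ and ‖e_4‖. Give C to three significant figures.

3.27

C ≈ ‖e_4‖ / ‖e_3‖^2
  = 5.518×10⁻¹⁰ / (1.299×10⁻⁵)^2
  = 5.518×10⁻¹⁰ / 1.6874e-10 ≈ 3.2701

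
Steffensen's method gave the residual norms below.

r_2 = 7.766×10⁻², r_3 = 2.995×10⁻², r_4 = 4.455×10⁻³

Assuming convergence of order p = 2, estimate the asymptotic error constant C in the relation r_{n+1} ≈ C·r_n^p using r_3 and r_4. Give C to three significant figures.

C ≈ r_4 / r_3^2
  = 4.455×10⁻³ / (2.995×10⁻²)^2
  = 4.455×10⁻³ / 0.000897003 ≈ 4.9665

4.97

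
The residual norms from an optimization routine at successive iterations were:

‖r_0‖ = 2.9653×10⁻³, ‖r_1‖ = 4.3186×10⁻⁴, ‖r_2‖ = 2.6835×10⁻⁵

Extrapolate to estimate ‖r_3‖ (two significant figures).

First estimate the order: p ≈ ln(‖r_2‖/‖r_1‖) / ln(‖r_1‖/‖r_0‖) = ln(2.6835×10⁻⁵/4.3186×10⁻⁴)/ln(4.3186×10⁻⁴/2.9653×10⁻³) = ln(0.0621382)/ln(0.145638) ≈ 1.4421.
Then ‖r_3‖ ≈ ‖r_2‖·(‖r_2‖/‖r_1‖)^p = 2.6835×10⁻⁵·(0.0621382)^1.4421 = 2.6835×10⁻⁵·0.0181929 ≈ 4.882e-07.

4.9e-7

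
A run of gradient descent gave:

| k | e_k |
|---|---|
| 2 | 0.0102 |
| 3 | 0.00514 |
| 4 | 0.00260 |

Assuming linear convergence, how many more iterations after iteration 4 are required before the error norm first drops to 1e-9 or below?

22

Rate ρ ≈ e_4/e_3 = 0.00260/0.00514 = 0.5058.
After j more steps, e_{4+j} ≈ 0.00260·ρ^j; need ρ^j ≤ 1e-9/0.00260 = 3.84615e-07.
j ≥ ln(3.84615e-07)/ln(0.5058) = -14.7710/-0.68161 = 21.671.
So 22 more iterations are needed.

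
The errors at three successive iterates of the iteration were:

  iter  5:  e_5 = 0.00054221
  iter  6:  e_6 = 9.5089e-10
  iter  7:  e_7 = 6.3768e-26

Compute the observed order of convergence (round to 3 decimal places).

2.810

p ≈ ln(e_7/e_6) / ln(e_6/e_5)
  = ln(6.3768e-26/9.5089e-10) / ln(9.5089e-10/0.00054221)
  = ln(6.70614e-17) / ln(1.75373e-06)
  = -37.240923 / -13.253766 ≈ 2.809837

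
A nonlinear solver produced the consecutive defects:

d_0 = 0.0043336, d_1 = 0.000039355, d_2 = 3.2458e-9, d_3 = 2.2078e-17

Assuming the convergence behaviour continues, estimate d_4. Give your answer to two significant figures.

First estimate the order: p ≈ ln(d_3/d_2) / ln(d_2/d_1) = ln(2.2078e-17/3.2458e-9)/ln(3.2458e-9/0.000039355) = ln(6.80202e-09)/ln(8.24749e-05) ≈ 2.0000.
Then d_4 ≈ d_3·(d_3/d_2)^p = 2.2078e-17·(6.80202e-09)^2.0000 = 2.2078e-17·4.62675e-17 ≈ 1.021e-33.

1.0e-33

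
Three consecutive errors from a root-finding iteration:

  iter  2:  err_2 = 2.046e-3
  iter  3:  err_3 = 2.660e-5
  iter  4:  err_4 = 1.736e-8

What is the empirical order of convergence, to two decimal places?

1.69

p ≈ ln(err_4/err_3) / ln(err_3/err_2)
  = ln(1.736e-8/2.660e-5) / ln(2.660e-5/2.046e-3)
  = ln(0.000652632) / ln(0.013001)
  = -7.33450 / -4.34273 ≈ 1.68891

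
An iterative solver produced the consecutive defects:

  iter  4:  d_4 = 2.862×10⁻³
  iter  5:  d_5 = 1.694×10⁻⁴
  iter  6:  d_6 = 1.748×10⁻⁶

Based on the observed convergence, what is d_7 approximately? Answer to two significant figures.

1.1e-9

First estimate the order: p ≈ ln(d_6/d_5) / ln(d_5/d_4) = ln(1.748×10⁻⁶/1.694×10⁻⁴)/ln(1.694×10⁻⁴/2.862×10⁻³) = ln(0.0103188)/ln(0.0591894) ≈ 1.6179.
Then d_7 ≈ d_6·(d_6/d_5)^p = 1.748×10⁻⁶·(0.0103188)^1.6179 = 1.748×10⁻⁶·0.000611295 ≈ 1.069e-09.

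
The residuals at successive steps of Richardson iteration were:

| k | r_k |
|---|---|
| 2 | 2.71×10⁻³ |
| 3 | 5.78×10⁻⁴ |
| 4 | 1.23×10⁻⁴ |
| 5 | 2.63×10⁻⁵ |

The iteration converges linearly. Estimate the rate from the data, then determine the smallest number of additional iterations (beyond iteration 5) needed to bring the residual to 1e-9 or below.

Rate ρ ≈ r_5/r_4 = 2.63×10⁻⁵/1.23×10⁻⁴ = 0.2138.
After j more steps, r_{5+j} ≈ 2.63×10⁻⁵·ρ^j; need ρ^j ≤ 1e-9/2.63×10⁻⁵ = 3.80228e-05.
j ≥ ln(3.80228e-05)/ln(0.2138) = -10.1773/-1.54271 = 6.597.
So 7 more iterations are needed.

7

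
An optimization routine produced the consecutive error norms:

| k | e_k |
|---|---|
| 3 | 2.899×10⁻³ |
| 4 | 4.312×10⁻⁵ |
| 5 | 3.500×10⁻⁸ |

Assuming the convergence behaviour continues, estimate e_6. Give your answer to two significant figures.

2.1e-13

First estimate the order: p ≈ ln(e_5/e_4) / ln(e_4/e_3) = ln(3.500×10⁻⁸/4.312×10⁻⁵)/ln(4.312×10⁻⁵/2.899×10⁻³) = ln(0.000811688)/ln(0.0148741) ≈ 1.6911.
Then e_6 ≈ e_5·(e_5/e_4)^p = 3.500×10⁻⁸·(0.000811688)^1.6911 = 3.500×10⁻⁸·5.93565e-06 ≈ 2.077e-13.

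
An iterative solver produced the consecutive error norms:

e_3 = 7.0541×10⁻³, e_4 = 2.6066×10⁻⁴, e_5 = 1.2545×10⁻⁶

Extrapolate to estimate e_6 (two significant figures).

2.2e-10

First estimate the order: p ≈ ln(e_5/e_4) / ln(e_4/e_3) = ln(1.2545×10⁻⁶/2.6066×10⁻⁴)/ln(2.6066×10⁻⁴/7.0541×10⁻³) = ln(0.00481278)/ln(0.0369516) ≈ 1.6180.
Then e_6 ≈ e_5·(e_5/e_4)^p = 1.2545×10⁻⁶·(0.00481278)^1.6180 = 1.2545×10⁻⁶·0.000177876 ≈ 2.231e-10.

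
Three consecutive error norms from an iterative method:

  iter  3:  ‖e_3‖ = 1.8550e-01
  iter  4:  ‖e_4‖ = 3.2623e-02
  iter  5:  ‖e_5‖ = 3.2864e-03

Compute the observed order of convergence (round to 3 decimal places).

p ≈ ln(‖e_5‖/‖e_4‖) / ln(‖e_4‖/‖e_3‖)
  = ln(3.2864e-03/3.2623e-02) / ln(3.2623e-02/1.8550e-01)
  = ln(0.100739) / ln(0.175865)
  = -2.295222 / -1.738039 ≈ 1.320581

1.321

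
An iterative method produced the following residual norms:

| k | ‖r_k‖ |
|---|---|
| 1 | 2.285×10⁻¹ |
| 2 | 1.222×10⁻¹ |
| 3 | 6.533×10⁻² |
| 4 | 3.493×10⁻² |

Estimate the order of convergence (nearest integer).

Consecutive ratios: ‖r_4‖/‖r_3‖ = 3.493×10⁻²/6.533×10⁻² = 0.53467, ‖r_3‖/‖r_2‖ = 6.533×10⁻²/1.222×10⁻¹ = 0.534615.
p ≈ ln(0.53467)/ln(0.534615) = -0.6261/-0.6262 ≈ 1.00.
So the convergence is linear (order 1).

1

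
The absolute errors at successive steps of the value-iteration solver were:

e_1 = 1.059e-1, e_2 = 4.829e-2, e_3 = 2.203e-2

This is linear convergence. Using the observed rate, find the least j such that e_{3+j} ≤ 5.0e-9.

Rate ρ ≈ e_3/e_2 = 2.203e-2/4.829e-2 = 0.4562.
After j more steps, e_{3+j} ≈ 2.203e-2·ρ^j; need ρ^j ≤ 5.0e-9/2.203e-2 = 2.26963e-07.
j ≥ ln(2.26963e-07)/ln(0.4562) = -15.2985/-0.78482 = 19.493.
So 20 more iterations are needed.

20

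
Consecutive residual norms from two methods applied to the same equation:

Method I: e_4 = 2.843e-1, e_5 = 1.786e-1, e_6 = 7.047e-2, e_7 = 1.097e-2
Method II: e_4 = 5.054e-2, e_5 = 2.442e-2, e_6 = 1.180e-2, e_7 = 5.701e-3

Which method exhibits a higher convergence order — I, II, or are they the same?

Method I: p ≈ ln(1.097e-2/7.047e-2)/ln(7.047e-2/1.786e-1) ≈ 2.00.
Method II: p ≈ ln(5.701e-3/1.180e-2)/ln(1.180e-2/2.442e-2) ≈ 1.00.
Method I has the higher order (≈2.0 vs ≈1.0).

I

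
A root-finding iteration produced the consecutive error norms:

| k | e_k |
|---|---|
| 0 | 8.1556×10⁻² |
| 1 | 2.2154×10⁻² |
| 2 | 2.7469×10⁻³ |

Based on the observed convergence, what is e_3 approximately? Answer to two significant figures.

9.7e-5

First estimate the order: p ≈ ln(e_2/e_1) / ln(e_1/e_0) = ln(2.7469×10⁻³/2.2154×10⁻²)/ln(2.2154×10⁻²/8.1556×10⁻²) = ln(0.123991)/ln(0.271642) ≈ 1.6018.
Then e_3 ≈ e_2·(e_2/e_1)^p = 2.7469×10⁻³·(0.123991)^1.6018 = 2.7469×10⁻³·0.0353014 ≈ 9.697e-05.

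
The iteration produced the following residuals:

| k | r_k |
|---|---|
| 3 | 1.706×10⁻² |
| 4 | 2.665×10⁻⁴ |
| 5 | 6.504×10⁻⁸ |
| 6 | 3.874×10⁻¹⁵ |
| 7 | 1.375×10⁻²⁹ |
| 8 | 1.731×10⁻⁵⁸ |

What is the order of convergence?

Consecutive ratios: r_8/r_7 = 1.731×10⁻⁵⁸/1.375×10⁻²⁹ = 1.25891e-29, r_7/r_6 = 1.375×10⁻²⁹/3.874×10⁻¹⁵ = 3.5493e-15.
p ≈ ln(1.25891e-29)/ln(3.5493e-15) = -66.5447/-33.2720 ≈ 2.00.
So the convergence is quadratic (order 2).

2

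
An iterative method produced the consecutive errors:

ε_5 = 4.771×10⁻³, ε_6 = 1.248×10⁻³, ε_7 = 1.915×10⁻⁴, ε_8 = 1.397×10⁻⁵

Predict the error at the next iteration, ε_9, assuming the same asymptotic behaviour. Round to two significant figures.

3.6e-7

First estimate the order: p ≈ ln(ε_8/ε_7) / ln(ε_7/ε_6) = ln(1.397×10⁻⁵/1.915×10⁻⁴)/ln(1.915×10⁻⁴/1.248×10⁻³) = ln(0.0729504)/ln(0.153446) ≈ 1.3967.
Then ε_9 ≈ ε_8·(ε_8/ε_7)^p = 1.397×10⁻⁵·(0.0729504)^1.3967 = 1.397×10⁻⁵·0.0258221 ≈ 3.607e-07.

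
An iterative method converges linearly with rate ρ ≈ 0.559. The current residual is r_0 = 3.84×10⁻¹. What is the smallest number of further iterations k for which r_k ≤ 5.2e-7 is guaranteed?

After k steps, r_k ≈ 3.84×10⁻¹·0.559^k.
Need 0.559^k ≤ 5.2e-7/3.84×10⁻¹ = 1.35417e-06.
k ≥ ln(1.35417e-06)/ln(0.559) = -13.5123/-0.58161 = 23.233.
Smallest integer k = 24.

24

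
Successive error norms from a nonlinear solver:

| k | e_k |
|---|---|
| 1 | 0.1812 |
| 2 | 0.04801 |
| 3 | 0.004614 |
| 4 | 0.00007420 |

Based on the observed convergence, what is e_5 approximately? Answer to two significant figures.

First estimate the order: p ≈ ln(e_4/e_3) / ln(e_3/e_2) = ln(0.00007420/0.004614)/ln(0.004614/0.04801) = ln(0.0160815)/ln(0.096105) ≈ 1.7633.
Then e_5 ≈ e_4·(e_4/e_3)^p = 0.00007420·(0.0160815)^1.7633 = 0.00007420·0.00068741 ≈ 5.101e-08.

5.1e-8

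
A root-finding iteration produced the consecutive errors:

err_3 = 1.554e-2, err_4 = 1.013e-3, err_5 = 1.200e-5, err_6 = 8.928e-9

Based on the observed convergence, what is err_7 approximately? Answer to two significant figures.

First estimate the order: p ≈ ln(err_6/err_5) / ln(err_5/err_4) = ln(8.928e-9/1.200e-5)/ln(1.200e-5/1.013e-3) = ln(0.000744)/ln(0.011846) ≈ 1.6240.
Then err_7 ≈ err_6·(err_6/err_5)^p = 8.928e-9·(0.000744)^1.6240 = 8.928e-9·8.30681e-06 ≈ 7.416e-14.

7.4e-14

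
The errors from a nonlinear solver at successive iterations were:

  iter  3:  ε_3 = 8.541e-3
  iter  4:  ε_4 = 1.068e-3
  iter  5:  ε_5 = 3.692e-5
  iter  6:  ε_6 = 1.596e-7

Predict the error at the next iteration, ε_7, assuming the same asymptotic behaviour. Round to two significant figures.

2.4e-11

First estimate the order: p ≈ ln(ε_6/ε_5) / ln(ε_5/ε_4) = ln(1.596e-7/3.692e-5)/ln(3.692e-5/1.068e-3) = ln(0.00432286)/ln(0.0345693) ≈ 1.6179.
Then ε_7 ≈ ε_6·(ε_6/ε_5)^p = 1.596e-7·(0.00432286)^1.6179 = 1.596e-7·0.000149594 ≈ 2.388e-11.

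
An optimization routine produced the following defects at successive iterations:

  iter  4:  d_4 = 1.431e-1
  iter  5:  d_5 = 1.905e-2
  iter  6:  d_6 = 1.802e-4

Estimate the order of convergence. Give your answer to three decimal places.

p ≈ ln(d_6/d_5) / ln(d_5/d_4)
  = ln(1.802e-4/1.905e-2) / ln(1.905e-2/1.431e-1)
  = ln(0.00945932) / ln(0.133124)
  = -4.660755 / -2.016474 ≈ 2.311339

2.311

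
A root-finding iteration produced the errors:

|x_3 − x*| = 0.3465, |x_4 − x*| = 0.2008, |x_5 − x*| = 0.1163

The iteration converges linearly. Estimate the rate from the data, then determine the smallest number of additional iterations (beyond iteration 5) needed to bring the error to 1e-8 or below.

Rate ρ ≈ |x_5 − x*|/|x_4 − x*| = 0.1163/0.2008 = 0.5792.
After j more steps, |x_{5+j} − x*| ≈ 0.1163·ρ^j; need ρ^j ≤ 1e-8/0.1163 = 8.59845e-08.
j ≥ ln(8.59845e-08)/ln(0.5792) = -16.2691/-0.54611 = 29.791.
So 30 more iterations are needed.

30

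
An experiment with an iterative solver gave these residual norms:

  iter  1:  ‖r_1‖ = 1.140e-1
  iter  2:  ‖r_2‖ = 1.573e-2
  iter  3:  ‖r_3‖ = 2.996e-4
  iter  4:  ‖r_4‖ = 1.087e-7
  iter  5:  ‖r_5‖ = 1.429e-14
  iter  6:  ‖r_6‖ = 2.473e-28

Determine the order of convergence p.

2

Consecutive ratios: ‖r_6‖/‖r_5‖ = 2.473e-28/1.429e-14 = 1.73058e-14, ‖r_5‖/‖r_4‖ = 1.429e-14/1.087e-7 = 1.31463e-07.
p ≈ ln(1.73058e-14)/ln(1.31463e-07) = -31.6877/-15.8445 ≈ 2.00.
So the convergence is quadratic (order 2).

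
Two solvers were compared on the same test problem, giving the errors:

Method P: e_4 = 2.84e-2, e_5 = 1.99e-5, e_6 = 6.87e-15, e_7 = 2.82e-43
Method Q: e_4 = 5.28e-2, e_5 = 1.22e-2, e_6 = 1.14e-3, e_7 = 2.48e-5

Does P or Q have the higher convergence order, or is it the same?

Method P: p ≈ ln(2.82e-43/6.87e-15)/ln(6.87e-15/1.99e-5) ≈ 3.00.
Method Q: p ≈ ln(2.48e-5/1.14e-3)/ln(1.14e-3/1.22e-2) ≈ 1.61.
Method P has the higher order (≈3.0 vs ≈1.6).

P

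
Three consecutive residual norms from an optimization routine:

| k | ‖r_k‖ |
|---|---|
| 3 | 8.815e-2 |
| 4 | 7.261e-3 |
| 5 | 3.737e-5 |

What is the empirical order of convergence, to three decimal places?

2.111

p ≈ ln(‖r_5‖/‖r_4‖) / ln(‖r_4‖/‖r_3‖)
  = ln(3.737e-5/7.261e-3) / ln(7.261e-3/8.815e-2)
  = ln(0.00514667) / ln(0.082371)
  = -5.269405 / -2.496522 ≈ 2.110698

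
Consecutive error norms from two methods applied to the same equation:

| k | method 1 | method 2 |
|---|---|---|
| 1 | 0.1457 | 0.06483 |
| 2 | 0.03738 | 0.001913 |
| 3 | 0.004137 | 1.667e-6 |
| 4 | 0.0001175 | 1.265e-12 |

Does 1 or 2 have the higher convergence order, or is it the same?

2

Method 1: p ≈ ln(0.0001175/0.004137)/ln(0.004137/0.03738) ≈ 1.62.
Method 2: p ≈ ln(1.265e-12/1.667e-6)/ln(1.667e-6/0.001913) ≈ 2.00.
Method 2 has the higher order (≈2.0 vs ≈1.6).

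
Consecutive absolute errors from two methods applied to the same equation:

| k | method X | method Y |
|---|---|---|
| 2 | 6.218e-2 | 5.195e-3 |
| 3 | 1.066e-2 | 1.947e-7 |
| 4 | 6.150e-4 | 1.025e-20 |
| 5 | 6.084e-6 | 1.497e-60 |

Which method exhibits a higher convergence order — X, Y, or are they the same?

Y

Method X: p ≈ ln(6.084e-6/6.150e-4)/ln(6.150e-4/1.066e-2) ≈ 1.62.
Method Y: p ≈ ln(1.497e-60/1.025e-20)/ln(1.025e-20/1.947e-7) ≈ 3.00.
Method Y has the higher order (≈3.0 vs ≈1.6).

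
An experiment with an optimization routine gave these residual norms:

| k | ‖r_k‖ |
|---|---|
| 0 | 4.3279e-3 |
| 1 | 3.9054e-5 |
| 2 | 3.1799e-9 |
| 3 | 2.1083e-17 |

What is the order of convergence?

Consecutive ratios: ‖r_3‖/‖r_2‖ = 2.1083e-17/3.1799e-9 = 6.63008e-09, ‖r_2‖/‖r_1‖ = 3.1799e-9/3.9054e-5 = 8.14232e-05.
p ≈ ln(6.63008e-09)/ln(8.14232e-05) = -18.8316/-9.4159 ≈ 2.00.
So the convergence is quadratic (order 2).

2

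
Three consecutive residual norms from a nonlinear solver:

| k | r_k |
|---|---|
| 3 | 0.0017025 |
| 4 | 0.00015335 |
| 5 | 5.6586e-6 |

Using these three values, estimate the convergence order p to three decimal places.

p ≈ ln(r_5/r_4) / ln(r_4/r_3)
  = ln(5.6586e-6/0.00015335) / ln(0.00015335/0.0017025)
  = ln(0.0368999) / ln(0.0900734)
  = -3.299546 / -2.407130 ≈ 1.370739

1.371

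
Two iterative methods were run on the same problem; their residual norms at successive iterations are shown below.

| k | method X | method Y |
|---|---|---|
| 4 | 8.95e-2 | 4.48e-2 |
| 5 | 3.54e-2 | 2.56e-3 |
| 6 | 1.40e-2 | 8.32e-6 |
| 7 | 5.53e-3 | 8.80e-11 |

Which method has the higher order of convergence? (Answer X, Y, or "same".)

Y

Method X: p ≈ ln(5.53e-3/1.40e-2)/ln(1.40e-2/3.54e-2) ≈ 1.00.
Method Y: p ≈ ln(8.80e-11/8.32e-6)/ln(8.32e-6/2.56e-3) ≈ 2.00.
Method Y has the higher order (≈2.0 vs ≈1.0).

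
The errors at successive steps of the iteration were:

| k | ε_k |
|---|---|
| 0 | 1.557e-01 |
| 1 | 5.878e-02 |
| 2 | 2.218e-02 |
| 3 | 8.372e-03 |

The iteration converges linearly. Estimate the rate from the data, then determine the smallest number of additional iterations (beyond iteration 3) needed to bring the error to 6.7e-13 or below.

Rate ρ ≈ ε_3/ε_2 = 8.372e-03/2.218e-02 = 0.3775.
After j more steps, ε_{3+j} ≈ 8.372e-03·ρ^j; need ρ^j ≤ 6.7e-13/8.372e-03 = 8.00287e-11.
j ≥ ln(8.00287e-11)/ln(0.3775) = -23.2486/-0.97418 = 23.865.
So 24 more iterations are needed.

24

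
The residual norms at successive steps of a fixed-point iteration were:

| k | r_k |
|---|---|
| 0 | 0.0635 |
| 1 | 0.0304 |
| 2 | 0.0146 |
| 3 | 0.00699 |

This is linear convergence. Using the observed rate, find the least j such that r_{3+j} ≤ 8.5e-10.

Rate ρ ≈ r_3/r_2 = 0.00699/0.0146 = 0.4788.
After j more steps, r_{3+j} ≈ 0.00699·ρ^j; need ρ^j ≤ 8.5e-10/0.00699 = 1.21602e-07.
j ≥ ln(1.21602e-07)/ln(0.4788) = -15.9225/-0.73647 = 21.620.
So 22 more iterations are needed.

22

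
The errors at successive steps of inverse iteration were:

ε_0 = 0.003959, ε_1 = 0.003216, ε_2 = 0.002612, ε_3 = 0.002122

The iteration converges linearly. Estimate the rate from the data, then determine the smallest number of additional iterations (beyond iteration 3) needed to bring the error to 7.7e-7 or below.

39

Rate ρ ≈ ε_3/ε_2 = 0.002122/0.002612 = 0.8124.
After j more steps, ε_{3+j} ≈ 0.002122·ρ^j; need ρ^j ≤ 7.7e-7/0.002122 = 0.000362865.
j ≥ ln(0.000362865)/ln(0.8124) = -7.9215/-0.20776 = 38.128.
So 39 more iterations are needed.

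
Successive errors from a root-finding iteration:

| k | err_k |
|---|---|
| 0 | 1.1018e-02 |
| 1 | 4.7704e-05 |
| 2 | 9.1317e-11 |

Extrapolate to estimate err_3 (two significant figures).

First estimate the order: p ≈ ln(err_2/err_1) / ln(err_1/err_0) = ln(9.1317e-11/4.7704e-05)/ln(4.7704e-05/1.1018e-02) = ln(1.91424e-06)/ln(0.00432964) ≈ 2.4192.
Then err_3 ≈ err_2·(err_2/err_1)^p = 9.1317e-11·(1.91424e-06)^2.4192 = 9.1317e-11·1.46895e-14 ≈ 1.341e-24.

1.3e-24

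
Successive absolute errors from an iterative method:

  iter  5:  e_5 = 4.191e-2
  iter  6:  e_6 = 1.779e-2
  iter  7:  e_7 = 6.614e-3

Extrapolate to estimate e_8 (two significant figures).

2.1e-3

First estimate the order: p ≈ ln(e_7/e_6) / ln(e_6/e_5) = ln(6.614e-3/1.779e-2)/ln(1.779e-2/4.191e-2) = ln(0.371782)/ln(0.424481) ≈ 1.1547.
Then e_8 ≈ e_7·(e_7/e_6)^p = 6.614e-3·(0.371782)^1.1547 = 6.614e-3·0.319016 ≈ 0.00211.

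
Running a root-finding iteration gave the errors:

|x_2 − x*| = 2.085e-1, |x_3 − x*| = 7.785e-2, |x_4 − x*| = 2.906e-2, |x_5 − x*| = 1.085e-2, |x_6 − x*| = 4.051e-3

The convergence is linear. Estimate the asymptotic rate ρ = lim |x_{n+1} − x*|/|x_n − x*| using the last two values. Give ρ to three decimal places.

0.373

ρ ≈ |x_6 − x*|/|x_5 − x*| = 4.051e-3/1.085e-2 = 0.37336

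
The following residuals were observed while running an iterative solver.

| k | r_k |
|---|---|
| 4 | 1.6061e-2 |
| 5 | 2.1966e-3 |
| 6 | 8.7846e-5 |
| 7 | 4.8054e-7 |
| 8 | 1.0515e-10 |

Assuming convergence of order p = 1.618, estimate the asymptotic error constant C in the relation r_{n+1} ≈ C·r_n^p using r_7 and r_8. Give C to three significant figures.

C ≈ r_8 / r_7^1.618
  = 1.0515e-10 / (4.8054e-7)^1.618
  = 1.0515e-10 / 5.98465e-11 ≈ 1.757

1.76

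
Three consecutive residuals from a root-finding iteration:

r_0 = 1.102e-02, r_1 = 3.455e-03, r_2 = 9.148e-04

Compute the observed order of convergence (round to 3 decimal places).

p ≈ ln(r_2/r_1) / ln(r_1/r_0)
  = ln(9.148e-04/3.455e-03) / ln(3.455e-03/1.102e-02)
  = ln(0.264776) / ln(0.313521)
  = -1.328871 / -1.159889 ≈ 1.145688

1.146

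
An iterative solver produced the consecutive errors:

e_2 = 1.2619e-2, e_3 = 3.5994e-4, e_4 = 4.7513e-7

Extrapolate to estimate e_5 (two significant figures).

2.0e-12

First estimate the order: p ≈ ln(e_4/e_3) / ln(e_3/e_2) = ln(4.7513e-7/3.5994e-4)/ln(3.5994e-4/1.2619e-2) = ln(0.00132003)/ln(0.0285237) ≈ 1.8639.
Then e_5 ≈ e_4·(e_4/e_3)^p = 4.7513e-7·(0.00132003)^1.8639 = 4.7513e-7·4.29592e-06 ≈ 2.041e-12.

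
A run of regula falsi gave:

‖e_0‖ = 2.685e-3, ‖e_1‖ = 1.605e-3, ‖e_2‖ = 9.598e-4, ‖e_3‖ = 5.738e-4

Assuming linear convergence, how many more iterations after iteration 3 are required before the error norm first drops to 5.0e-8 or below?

Rate ρ ≈ ‖e_3‖/‖e_2‖ = 5.738e-4/9.598e-4 = 0.5978.
After j more steps, ‖e_{3+j}‖ ≈ 5.738e-4·ρ^j; need ρ^j ≤ 5.0e-8/5.738e-4 = 8.71384e-05.
j ≥ ln(8.71384e-05)/ln(0.5978) = -9.3480/-0.51450 = 18.169.
So 19 more iterations are needed.

19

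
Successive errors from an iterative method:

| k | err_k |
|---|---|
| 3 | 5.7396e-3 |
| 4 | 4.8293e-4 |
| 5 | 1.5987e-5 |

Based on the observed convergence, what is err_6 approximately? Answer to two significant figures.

First estimate the order: p ≈ ln(err_5/err_4) / ln(err_4/err_3) = ln(1.5987e-5/4.8293e-4)/ln(4.8293e-4/5.7396e-3) = ln(0.0331042)/ln(0.08414) ≈ 1.3769.
Then err_6 ≈ err_5·(err_5/err_4)^p = 1.5987e-5·(0.0331042)^1.3769 = 1.5987e-5·0.00916278 ≈ 1.465e-07.

1.5e-7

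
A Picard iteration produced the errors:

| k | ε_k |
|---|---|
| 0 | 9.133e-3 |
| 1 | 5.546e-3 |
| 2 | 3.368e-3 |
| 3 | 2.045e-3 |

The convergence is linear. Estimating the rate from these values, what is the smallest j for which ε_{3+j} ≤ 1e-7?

20

Rate ρ ≈ ε_3/ε_2 = 2.045e-3/3.368e-3 = 0.6072.
After j more steps, ε_{3+j} ≈ 2.045e-3·ρ^j; need ρ^j ≤ 1e-7/2.045e-3 = 4.88998e-05.
j ≥ ln(4.88998e-05)/ln(0.6072) = -9.9257/-0.49890 = 19.895.
So 20 more iterations are needed.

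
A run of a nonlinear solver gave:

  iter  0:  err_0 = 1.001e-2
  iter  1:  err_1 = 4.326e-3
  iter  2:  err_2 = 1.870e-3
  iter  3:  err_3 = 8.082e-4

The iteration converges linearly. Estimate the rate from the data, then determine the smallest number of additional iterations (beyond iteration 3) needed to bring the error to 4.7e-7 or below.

9

Rate ρ ≈ err_3/err_2 = 8.082e-4/1.870e-3 = 0.4322.
After j more steps, err_{3+j} ≈ 8.082e-4·ρ^j; need ρ^j ≤ 4.7e-7/8.082e-4 = 0.000581539.
j ≥ ln(0.000581539)/ln(0.4322) = -7.4498/-0.83887 = 8.881.
So 9 more iterations are needed.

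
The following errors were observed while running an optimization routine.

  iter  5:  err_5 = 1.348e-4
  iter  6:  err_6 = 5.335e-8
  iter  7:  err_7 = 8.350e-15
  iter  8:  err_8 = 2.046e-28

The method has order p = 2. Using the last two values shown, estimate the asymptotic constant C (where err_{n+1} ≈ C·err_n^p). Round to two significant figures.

2.9

C ≈ err_8 / err_7^2
  = 2.046e-28 / (8.350e-15)^2
  = 2.046e-28 / 6.97225e-29 ≈ 2.9345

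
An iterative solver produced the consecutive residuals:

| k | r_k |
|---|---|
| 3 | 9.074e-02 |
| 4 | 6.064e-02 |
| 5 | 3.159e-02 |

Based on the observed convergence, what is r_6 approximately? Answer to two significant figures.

1.1e-2

First estimate the order: p ≈ ln(r_5/r_4) / ln(r_4/r_3) = ln(3.159e-02/6.064e-02)/ln(6.064e-02/9.074e-02) = ln(0.520943)/ln(0.668283) ≈ 1.6180.
Then r_6 ≈ r_5·(r_5/r_4)^p = 3.159e-02·(0.520943)^1.6180 = 3.159e-02·0.34815 ≈ 0.011.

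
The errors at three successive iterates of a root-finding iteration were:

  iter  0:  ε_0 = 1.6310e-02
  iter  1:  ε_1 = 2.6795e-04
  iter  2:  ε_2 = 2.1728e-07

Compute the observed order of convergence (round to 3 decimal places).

p ≈ ln(ε_2/ε_1) / ln(ε_1/ε_0)
  = ln(2.1728e-07/2.6795e-04) / ln(2.6795e-04/1.6310e-02)
  = ln(0.000810898) / ln(0.0164286)
  = -7.117368 / -4.108732 ≈ 1.732254

1.732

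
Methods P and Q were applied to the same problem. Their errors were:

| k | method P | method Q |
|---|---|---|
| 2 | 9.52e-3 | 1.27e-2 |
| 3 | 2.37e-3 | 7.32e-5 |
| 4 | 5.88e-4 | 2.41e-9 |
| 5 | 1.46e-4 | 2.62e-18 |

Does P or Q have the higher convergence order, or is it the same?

Q

Method P: p ≈ ln(1.46e-4/5.88e-4)/ln(5.88e-4/2.37e-3) ≈ 1.00.
Method Q: p ≈ ln(2.62e-18/2.41e-9)/ln(2.41e-9/7.32e-5) ≈ 2.00.
Method Q has the higher order (≈2.0 vs ≈1.0).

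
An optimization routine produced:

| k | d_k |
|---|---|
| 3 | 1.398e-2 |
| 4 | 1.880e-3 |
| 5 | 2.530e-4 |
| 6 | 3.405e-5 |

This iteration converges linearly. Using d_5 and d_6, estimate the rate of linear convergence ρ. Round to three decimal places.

ρ ≈ d_6/d_5 = 3.405e-5/2.530e-4 = 0.13458

0.135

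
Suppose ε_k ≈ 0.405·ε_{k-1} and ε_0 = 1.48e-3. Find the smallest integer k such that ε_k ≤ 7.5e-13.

24

After k steps, ε_k ≈ 1.48e-3·0.405^k.
Need 0.405^k ≤ 7.5e-13/1.48e-3 = 5.06757e-10.
k ≥ ln(5.06757e-10)/ln(0.405) = -21.4030/-0.90387 = 23.679.
Smallest integer k = 24.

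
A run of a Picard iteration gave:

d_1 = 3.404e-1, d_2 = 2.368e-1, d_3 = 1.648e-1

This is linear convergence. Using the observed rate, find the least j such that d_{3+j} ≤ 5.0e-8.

42

Rate ρ ≈ d_3/d_2 = 1.648e-1/2.368e-1 = 0.6959.
After j more steps, d_{3+j} ≈ 1.648e-1·ρ^j; need ρ^j ≤ 5.0e-8/1.648e-1 = 3.03398e-07.
j ≥ ln(3.03398e-07)/ln(0.6959) = -15.0082/-0.36255 = 41.396.
So 42 more iterations are needed.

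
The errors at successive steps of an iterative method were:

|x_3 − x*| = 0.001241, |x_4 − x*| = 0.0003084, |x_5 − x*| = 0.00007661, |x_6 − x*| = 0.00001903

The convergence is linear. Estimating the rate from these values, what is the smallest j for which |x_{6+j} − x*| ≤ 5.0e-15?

Rate ρ ≈ |x_6 − x*|/|x_5 − x*| = 0.00001903/0.00007661 = 0.2484.
After j more steps, |x_{6+j} − x*| ≈ 0.00001903·ρ^j; need ρ^j ≤ 5.0e-15/0.00001903 = 2.62743e-10.
j ≥ ln(2.62743e-10)/ln(0.2484) = -22.0598/-1.39271 = 15.839.
So 16 more iterations are needed.

16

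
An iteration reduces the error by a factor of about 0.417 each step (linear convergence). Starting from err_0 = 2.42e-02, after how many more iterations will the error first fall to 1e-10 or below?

23

After k steps, err_k ≈ 2.42e-02·0.417^k.
Need 0.417^k ≤ 1e-10/2.42e-02 = 4.13223e-09.
k ≥ ln(4.13223e-09)/ln(0.417) = -19.3044/-0.87467 = 22.070.
Smallest integer k = 23.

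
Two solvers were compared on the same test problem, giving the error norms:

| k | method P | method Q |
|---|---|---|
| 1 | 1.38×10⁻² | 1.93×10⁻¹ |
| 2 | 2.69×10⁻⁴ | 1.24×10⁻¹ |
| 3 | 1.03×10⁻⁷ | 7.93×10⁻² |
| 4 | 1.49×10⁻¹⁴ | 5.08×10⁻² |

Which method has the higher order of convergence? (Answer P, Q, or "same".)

P

Method P: p ≈ ln(1.49×10⁻¹⁴/1.03×10⁻⁷)/ln(1.03×10⁻⁷/2.69×10⁻⁴) ≈ 2.00.
Method Q: p ≈ ln(5.08×10⁻²/7.93×10⁻²)/ln(7.93×10⁻²/1.24×10⁻¹) ≈ 1.00.
Method P has the higher order (≈2.0 vs ≈1.0).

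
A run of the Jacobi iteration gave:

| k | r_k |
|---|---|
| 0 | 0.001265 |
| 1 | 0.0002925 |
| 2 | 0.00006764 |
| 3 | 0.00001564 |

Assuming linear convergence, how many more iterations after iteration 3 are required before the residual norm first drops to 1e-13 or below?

Rate ρ ≈ r_3/r_2 = 0.00001564/0.00006764 = 0.2312.
After j more steps, r_{3+j} ≈ 0.00001564·ρ^j; need ρ^j ≤ 1e-13/0.00001564 = 6.39386e-09.
j ≥ ln(6.39386e-09)/ln(0.2312) = -18.8679/-1.46447 = 12.884.
So 13 more iterations are needed.

13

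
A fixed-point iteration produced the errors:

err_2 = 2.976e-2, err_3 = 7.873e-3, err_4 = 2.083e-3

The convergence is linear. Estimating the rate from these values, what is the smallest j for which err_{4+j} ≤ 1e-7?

Rate ρ ≈ err_4/err_3 = 2.083e-3/7.873e-3 = 0.2646.
After j more steps, err_{4+j} ≈ 2.083e-3·ρ^j; need ρ^j ≤ 1e-7/2.083e-3 = 4.80077e-05.
j ≥ ln(4.80077e-05)/ln(0.2646) = -9.9441/-1.32954 = 7.479.
So 8 more iterations are needed.

8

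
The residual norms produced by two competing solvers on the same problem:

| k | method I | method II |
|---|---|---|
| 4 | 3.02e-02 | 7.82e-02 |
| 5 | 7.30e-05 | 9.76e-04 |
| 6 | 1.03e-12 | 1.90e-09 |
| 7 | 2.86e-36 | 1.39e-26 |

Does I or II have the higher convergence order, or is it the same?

Method I: p ≈ ln(2.86e-36/1.03e-12)/ln(1.03e-12/7.30e-05) ≈ 3.00.
Method II: p ≈ ln(1.39e-26/1.90e-09)/ln(1.90e-09/9.76e-04) ≈ 3.00.
Both orders ≈ 3.0 — effectively the same.

same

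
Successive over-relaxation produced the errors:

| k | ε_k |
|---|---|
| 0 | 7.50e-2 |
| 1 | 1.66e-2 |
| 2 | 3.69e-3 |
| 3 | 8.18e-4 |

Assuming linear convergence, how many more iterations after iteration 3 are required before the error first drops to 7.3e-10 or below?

10

Rate ρ ≈ ε_3/ε_2 = 8.18e-4/3.69e-3 = 0.2217.
After j more steps, ε_{3+j} ≈ 8.18e-4·ρ^j; need ρ^j ≤ 7.3e-10/8.18e-4 = 8.92421e-07.
j ≥ ln(8.92421e-07)/ln(0.2217) = -13.9293/-1.50643 = 9.247.
So 10 more iterations are needed.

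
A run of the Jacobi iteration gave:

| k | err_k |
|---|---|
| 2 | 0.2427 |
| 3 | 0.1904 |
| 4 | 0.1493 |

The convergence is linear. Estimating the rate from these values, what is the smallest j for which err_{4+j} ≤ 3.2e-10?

Rate ρ ≈ err_4/err_3 = 0.1493/0.1904 = 0.7841.
After j more steps, err_{4+j} ≈ 0.1493·ρ^j; need ρ^j ≤ 3.2e-10/0.1493 = 2.14334e-09.
j ≥ ln(2.14334e-09)/ln(0.7841) = -19.9609/-0.24322 = 82.069.
So 83 more iterations are needed.

83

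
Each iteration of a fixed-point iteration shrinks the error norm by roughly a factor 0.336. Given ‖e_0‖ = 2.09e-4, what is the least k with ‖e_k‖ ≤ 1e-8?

10

After k steps, ‖e_k‖ ≈ 2.09e-4·0.336^k.
Need 0.336^k ≤ 1e-8/2.09e-4 = 4.78469e-05.
k ≥ ln(4.78469e-05)/ln(0.336) = -9.9475/-1.09064 = 9.121.
Smallest integer k = 10.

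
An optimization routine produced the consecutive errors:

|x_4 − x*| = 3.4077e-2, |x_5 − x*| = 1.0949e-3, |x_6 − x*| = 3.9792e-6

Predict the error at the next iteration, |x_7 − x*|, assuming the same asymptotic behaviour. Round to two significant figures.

First estimate the order: p ≈ ln(|x_6 − x*|/|x_5 − x*|) / ln(|x_5 − x*|/|x_4 − x*|) = ln(3.9792e-6/1.0949e-3)/ln(1.0949e-3/3.4077e-2) = ln(0.0036343)/ln(0.0321302) ≈ 1.6339.
Then |x_7 − x*| ≈ |x_6 − x*|·(|x_6 − x*|/|x_5 − x*|)^p = 3.9792e-6·(0.0036343)^1.6339 = 3.9792e-6·0.000103269 ≈ 4.109e-10.

4.1e-10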